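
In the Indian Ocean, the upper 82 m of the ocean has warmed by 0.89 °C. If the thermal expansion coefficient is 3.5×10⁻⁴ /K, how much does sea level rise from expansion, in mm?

Δh ≈ 26 mm

Δh = αΔT·H = 3.5×10⁻⁴ × 0.89 × 82 = 0.025543 m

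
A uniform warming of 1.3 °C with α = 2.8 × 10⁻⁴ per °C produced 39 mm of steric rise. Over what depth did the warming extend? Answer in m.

H = Δh/(αΔT) = 0.039 / (2.8×10⁻⁴ × 1.3) ≈ 107.1 m

107 m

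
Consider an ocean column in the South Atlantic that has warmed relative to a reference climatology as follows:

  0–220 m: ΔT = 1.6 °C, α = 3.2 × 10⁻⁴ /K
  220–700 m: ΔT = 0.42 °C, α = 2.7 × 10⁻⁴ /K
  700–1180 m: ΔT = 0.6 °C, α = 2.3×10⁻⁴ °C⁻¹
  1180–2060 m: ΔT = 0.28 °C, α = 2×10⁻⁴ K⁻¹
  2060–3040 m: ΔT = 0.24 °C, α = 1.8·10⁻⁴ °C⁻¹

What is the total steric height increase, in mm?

0–220 m: 220 × 1.6 × 3.2×10⁻⁴ = 0.11264 m
Layer 2: 480 × 0.42 × 2.7×10⁻⁴ = 0.054432 m
480 × 0.6 × 2.3×10⁻⁴ = 0.06624 m
2×10⁻⁴ × 0.28 × 880 = 0.04928 m
980 × 0.24 × 1.8×10⁻⁴ = 0.042336 m
Δh = 0.11264 + 0.054432 + 0.06624 + 0.04928 + 0.042336 = 0.324928 m

325 mm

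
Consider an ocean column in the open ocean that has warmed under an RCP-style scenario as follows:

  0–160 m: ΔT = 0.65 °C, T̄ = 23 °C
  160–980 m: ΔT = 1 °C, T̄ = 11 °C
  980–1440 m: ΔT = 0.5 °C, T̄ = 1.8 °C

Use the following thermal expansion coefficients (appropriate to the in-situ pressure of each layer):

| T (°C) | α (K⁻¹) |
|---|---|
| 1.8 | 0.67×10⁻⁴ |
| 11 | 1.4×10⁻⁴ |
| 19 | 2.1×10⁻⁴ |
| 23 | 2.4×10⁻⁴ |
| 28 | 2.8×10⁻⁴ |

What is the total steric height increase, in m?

Layer 1 at 23 °C → α = 2.4×10⁻⁴ K⁻¹
Layer 2 at 11 °C → α = 1.4×10⁻⁴ K⁻¹
Layer 3 at 1.8 °C → α = 0.67×10⁻⁴ K⁻¹
160 × 2.4×10⁻⁴ × 0.65 = 0.02496 m
Layer 2: 1 × 820 × 1.4×10⁻⁴ = 0.11480 m
Layer 3: 460 × 0.5 × 0.67×10⁻⁴ = 0.01541 m
Δh = 0.02496 + 0.11480 + 0.01541 = 0.15517 m

0.155 m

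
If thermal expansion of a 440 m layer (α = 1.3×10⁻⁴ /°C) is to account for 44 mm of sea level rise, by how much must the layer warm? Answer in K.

ΔT ≈ 0.77 K

ΔT = Δh/(αH) = 0.044 / (1.3×10⁻⁴ × 440) ≈ 0.7692 K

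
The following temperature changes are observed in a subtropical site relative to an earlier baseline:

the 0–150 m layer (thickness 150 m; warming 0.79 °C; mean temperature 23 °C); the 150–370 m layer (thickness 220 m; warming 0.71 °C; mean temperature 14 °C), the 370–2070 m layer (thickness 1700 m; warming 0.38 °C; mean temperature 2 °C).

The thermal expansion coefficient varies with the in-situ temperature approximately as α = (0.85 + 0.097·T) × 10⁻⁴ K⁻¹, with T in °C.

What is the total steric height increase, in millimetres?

Layer 1: α = (0.85 + 0.097×23)×10⁻⁴ = 3.081×10⁻⁴ K⁻¹
Layer 2: α = (0.85 + 0.097×14)×10⁻⁴ = 2.208×10⁻⁴ K⁻¹
Layer 3: α = (0.85 + 0.097×2)×10⁻⁴ = 1.044×10⁻⁴ K⁻¹
0–150 m: 0.79 × 150 × 3.081×10⁻⁴ = 0.03650985 m
Layer 2: 220 × 2.208×10⁻⁴ × 0.71 = 0.03448896 m
Layer 3: 1700 × 0.38 × 1.044×10⁻⁴ = 0.0674424 m
Δh = 0.03650985 + 0.03448896 + 0.0674424 = 0.13844121 m

Δh ≈ 138 mm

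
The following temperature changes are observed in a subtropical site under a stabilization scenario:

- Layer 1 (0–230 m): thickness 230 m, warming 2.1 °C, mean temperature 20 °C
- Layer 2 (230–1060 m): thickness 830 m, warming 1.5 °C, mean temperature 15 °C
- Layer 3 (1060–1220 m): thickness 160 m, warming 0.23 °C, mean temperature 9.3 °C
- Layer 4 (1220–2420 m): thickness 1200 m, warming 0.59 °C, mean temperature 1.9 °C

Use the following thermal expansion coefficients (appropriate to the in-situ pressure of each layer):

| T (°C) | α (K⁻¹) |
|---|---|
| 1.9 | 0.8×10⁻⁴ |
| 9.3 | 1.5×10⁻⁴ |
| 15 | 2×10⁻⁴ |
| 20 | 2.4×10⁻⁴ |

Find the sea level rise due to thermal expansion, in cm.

Layer 1 at 20 °C → α = 2.4×10⁻⁴ K⁻¹
Layer 2 at 15 °C → α = 2×10⁻⁴ K⁻¹
Layer 3 at 9.3 °C → α = 1.5×10⁻⁴ K⁻¹
Layer 4 at 1.9 °C → α = 0.8×10⁻⁴ K⁻¹
0–230 m: 2.4×10⁻⁴ × 230 × 2.1 = 0.11592 m
230–1060 m: 2×10⁻⁴ × 1.5 × 830 = 0.24900 m
Layer 3: 0.23 × 1.5×10⁻⁴ × 160 = 0.00552 m
1200 × 0.59 × 0.8×10⁻⁴ = 0.05664 m
Δh = 0.11592 + 0.24900 + 0.00552 + 0.05664 = 0.42708 m

Δh ≈ 42.7 cm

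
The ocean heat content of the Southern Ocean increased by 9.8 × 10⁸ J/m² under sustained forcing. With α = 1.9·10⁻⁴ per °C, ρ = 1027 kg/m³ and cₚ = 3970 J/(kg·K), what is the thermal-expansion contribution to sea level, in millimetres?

45.7 mm

Δh = αQ/(ρcₚ) = 1.9×10⁻⁴ × 9.8×10⁸ / (1027 × 3970) ≈ 0.045669 m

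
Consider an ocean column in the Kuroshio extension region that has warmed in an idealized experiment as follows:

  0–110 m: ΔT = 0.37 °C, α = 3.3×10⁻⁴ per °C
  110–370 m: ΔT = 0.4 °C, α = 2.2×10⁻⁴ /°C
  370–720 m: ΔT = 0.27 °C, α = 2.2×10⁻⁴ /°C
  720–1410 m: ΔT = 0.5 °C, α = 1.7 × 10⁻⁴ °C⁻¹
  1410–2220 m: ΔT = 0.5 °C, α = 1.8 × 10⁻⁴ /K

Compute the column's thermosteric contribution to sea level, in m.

3.3×10⁻⁴ × 110 × 0.37 = 0.013431 m
260 × 0.4 × 2.2×10⁻⁴ = 0.02288 m
350 × 0.27 × 2.2×10⁻⁴ = 0.02079 m
720–1410 m: 0.5 × 1.7×10⁻⁴ × 690 = 0.05865 m
1410–2220 m: 1.8×10⁻⁴ × 0.5 × 810 = 0.07290 m
Δh = 0.013431 + 0.02288 + 0.02079 + 0.05865 + 0.07290 = 0.188651 m

0.189 m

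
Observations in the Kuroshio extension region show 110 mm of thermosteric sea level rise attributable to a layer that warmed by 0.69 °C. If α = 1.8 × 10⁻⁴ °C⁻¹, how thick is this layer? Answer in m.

H = Δh/(αΔT) = 0.11 / (1.8×10⁻⁴ × 0.69) ≈ 885.7 m

about 886 m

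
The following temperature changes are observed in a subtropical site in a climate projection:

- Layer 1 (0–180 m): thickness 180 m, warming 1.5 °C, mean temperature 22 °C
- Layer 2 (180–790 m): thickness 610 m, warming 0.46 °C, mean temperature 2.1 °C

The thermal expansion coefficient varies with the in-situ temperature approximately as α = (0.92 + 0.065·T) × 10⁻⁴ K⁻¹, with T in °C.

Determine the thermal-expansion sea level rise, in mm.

93 mm of thermosteric rise

Layer 1: α = (0.92 + 0.065×22)×10⁻⁴ = 2.35×10⁻⁴ K⁻¹
Layer 2: α = (0.92 + 0.065×2.1)×10⁻⁴ = 1.0565×10⁻⁴ K⁻¹
Layer 1: 1.5 × 180 × 2.35×10⁻⁴ = 0.06345 m
180–790 m: 1.0565×10⁻⁴ × 0.46 × 610 = 0.02964539 m
Δh = 0.06345 + 0.02964539 = 0.09309539 m ≈ 93 mm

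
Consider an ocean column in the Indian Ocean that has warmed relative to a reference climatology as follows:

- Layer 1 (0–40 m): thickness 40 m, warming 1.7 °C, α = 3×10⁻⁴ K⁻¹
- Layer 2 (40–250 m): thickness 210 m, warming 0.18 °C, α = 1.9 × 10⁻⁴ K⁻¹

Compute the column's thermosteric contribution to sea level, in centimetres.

2.76 cm

Layer 1: 1.7 × 40 × 3×10⁻⁴ = 0.02040 m
Layer 2: 210 × 1.9×10⁻⁴ × 0.18 = 0.007182 m
Δh = 0.02040 + 0.007182 = 0.027582 m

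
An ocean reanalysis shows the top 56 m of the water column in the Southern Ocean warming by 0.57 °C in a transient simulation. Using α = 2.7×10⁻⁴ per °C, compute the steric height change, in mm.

Δh = αΔT·H = 2.7×10⁻⁴ × 0.57 × 56 = 0.0086184 m

about 8.62 mm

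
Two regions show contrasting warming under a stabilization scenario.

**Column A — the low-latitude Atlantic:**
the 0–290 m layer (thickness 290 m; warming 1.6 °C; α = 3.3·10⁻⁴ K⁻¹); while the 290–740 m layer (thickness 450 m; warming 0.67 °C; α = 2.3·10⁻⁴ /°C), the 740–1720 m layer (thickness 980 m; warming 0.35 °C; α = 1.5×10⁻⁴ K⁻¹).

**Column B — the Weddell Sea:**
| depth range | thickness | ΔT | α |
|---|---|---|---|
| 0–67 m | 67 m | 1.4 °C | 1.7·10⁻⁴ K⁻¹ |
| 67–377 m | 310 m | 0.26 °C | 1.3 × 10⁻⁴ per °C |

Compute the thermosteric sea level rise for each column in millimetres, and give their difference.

A Layer 1: 290 × 3.3×10⁻⁴ × 1.6 = 0.15312 m
A 290–740 m: 2.3×10⁻⁴ × 450 × 0.67 = 0.069345 m
A 740–1720 m: 1.5×10⁻⁴ × 0.35 × 980 = 0.05145 m
A total: 0.273915 m
B Layer 1: 1.4 × 1.7×10⁻⁴ × 67 = 0.015946 m
B 67–377 m: 0.26 × 1.3×10⁻⁴ × 310 = 0.010478 m
B total: 0.026424 m
Difference: 0.273915 − 0.026424 = 0.247491 m

Δh_A ≈ 270 mm, Δh_B ≈ 26 mm; difference ≈ 250 mm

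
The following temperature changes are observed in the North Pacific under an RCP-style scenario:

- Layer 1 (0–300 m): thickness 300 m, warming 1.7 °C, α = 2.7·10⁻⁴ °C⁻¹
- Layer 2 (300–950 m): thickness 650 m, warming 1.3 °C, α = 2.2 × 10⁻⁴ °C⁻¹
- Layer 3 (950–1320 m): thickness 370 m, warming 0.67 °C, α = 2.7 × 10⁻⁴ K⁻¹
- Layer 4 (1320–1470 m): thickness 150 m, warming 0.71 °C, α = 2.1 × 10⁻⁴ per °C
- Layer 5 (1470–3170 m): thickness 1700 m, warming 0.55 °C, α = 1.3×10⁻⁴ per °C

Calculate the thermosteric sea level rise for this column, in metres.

about 0.534 m

1.7 × 2.7×10⁻⁴ × 300 = 0.13770 m
1.3 × 650 × 2.2×10⁻⁴ = 0.18590 m
950–1320 m: 370 × 2.7×10⁻⁴ × 0.67 = 0.066933 m
1320–1470 m: 150 × 2.1×10⁻⁴ × 0.71 = 0.022365 m
1700 × 1.3×10⁻⁴ × 0.55 = 0.12155 m
Δh = 0.13770 + 0.18590 + 0.066933 + 0.022365 + 0.12155 = 0.534448 m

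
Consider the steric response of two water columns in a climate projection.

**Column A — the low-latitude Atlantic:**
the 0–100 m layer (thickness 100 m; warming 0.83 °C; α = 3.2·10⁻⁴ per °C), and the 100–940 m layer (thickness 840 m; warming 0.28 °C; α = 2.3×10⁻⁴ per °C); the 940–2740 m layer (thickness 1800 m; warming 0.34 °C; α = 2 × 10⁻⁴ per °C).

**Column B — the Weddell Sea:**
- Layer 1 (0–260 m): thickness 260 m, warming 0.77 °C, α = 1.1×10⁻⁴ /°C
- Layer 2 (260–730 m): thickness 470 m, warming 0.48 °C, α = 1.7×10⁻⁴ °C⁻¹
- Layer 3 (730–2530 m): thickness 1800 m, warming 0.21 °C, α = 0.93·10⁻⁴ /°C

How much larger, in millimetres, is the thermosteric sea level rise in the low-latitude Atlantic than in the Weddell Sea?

108 mm

A 0–100 m: 0.83 × 3.2×10⁻⁴ × 100 = 0.02656 m
A Layer 2: 840 × 0.28 × 2.3×10⁻⁴ = 0.054096 m
A 940–2740 m: 0.34 × 2×10⁻⁴ × 1800 = 0.12240 m
A total: 0.203056 m
B 0–260 m: 1.1×10⁻⁴ × 0.77 × 260 = 0.022022 m
B 0.48 × 470 × 1.7×10⁻⁴ = 0.038352 m
B 1800 × 0.21 × 0.93×10⁻⁴ = 0.035154 m
B total: 0.095528 m
Difference: 0.203056 − 0.095528 = 0.107528 m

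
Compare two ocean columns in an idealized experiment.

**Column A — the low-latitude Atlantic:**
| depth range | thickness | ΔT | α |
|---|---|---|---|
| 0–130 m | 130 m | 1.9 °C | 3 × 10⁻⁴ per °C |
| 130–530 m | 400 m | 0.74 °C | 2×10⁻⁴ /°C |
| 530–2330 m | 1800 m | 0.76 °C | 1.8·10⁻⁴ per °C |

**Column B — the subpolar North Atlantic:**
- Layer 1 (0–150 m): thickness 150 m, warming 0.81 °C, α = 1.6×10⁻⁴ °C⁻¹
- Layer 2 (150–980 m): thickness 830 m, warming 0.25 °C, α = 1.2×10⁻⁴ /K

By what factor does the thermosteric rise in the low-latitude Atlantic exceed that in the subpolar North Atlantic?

A 0–130 m: 130 × 1.9 × 3×10⁻⁴ = 0.07410 m
A 400 × 0.74 × 2×10⁻⁴ = 0.05920 m
A Layer 3: 0.76 × 1.8×10⁻⁴ × 1800 = 0.24624 m
A total: 0.37954 m
B 150 × 1.6×10⁻⁴ × 0.81 = 0.01944 m
B Layer 2: 830 × 0.25 × 1.2×10⁻⁴ = 0.02490 m
B total: 0.04434 m
Ratio: 0.37954 / 0.04434 ≈ 8.560

≈ 8.56×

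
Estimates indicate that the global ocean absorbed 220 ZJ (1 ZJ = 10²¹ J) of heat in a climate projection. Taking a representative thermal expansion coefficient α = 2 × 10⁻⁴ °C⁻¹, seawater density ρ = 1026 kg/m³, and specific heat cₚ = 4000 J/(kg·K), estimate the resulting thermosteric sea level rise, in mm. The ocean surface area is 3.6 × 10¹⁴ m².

Per unit area: Q = 220×10²¹ / (3.6×10¹⁴) ≈ 6.111×10⁸ J/m²
Δh = αQ/(ρcₚ) = 2×10⁻⁴ × 6.111×10⁸ / (1026 × 4000) ≈ 0.029781 m

Δh = 29.8 mm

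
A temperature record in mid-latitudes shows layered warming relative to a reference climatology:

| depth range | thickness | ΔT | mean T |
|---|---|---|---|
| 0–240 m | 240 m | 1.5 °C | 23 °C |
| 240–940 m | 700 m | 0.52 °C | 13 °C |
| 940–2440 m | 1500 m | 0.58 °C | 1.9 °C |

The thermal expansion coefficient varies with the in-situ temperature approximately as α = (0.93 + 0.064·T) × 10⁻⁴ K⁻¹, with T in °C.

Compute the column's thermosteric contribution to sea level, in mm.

242 mm of thermosteric rise

Layer 1: α = (0.93 + 0.064×23)×10⁻⁴ = 2.402×10⁻⁴ K⁻¹
Layer 2: α = (0.93 + 0.064×13)×10⁻⁴ = 1.762×10⁻⁴ K⁻¹
Layer 3: α = (0.93 + 0.064×1.9)×10⁻⁴ = 1.0516×10⁻⁴ K⁻¹
Layer 1: 240 × 1.5 × 2.402×10⁻⁴ = 0.086472 m
Layer 2: 0.52 × 700 × 1.762×10⁻⁴ = 0.0641368 m
1500 × 1.0516×10⁻⁴ × 0.58 = 0.0914892 m
Δh = 0.086472 + 0.0641368 + 0.0914892 = 0.242098 m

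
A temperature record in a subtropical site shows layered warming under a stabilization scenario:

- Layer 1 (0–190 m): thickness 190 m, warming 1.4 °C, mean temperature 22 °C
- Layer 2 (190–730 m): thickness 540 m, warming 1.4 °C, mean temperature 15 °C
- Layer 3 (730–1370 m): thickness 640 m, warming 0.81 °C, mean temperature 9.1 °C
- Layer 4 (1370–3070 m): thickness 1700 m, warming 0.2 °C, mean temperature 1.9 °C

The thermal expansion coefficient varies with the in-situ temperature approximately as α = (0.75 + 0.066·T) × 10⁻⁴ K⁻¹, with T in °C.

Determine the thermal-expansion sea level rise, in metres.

Layer 1: α = (0.75 + 0.066×22)×10⁻⁴ = 2.202×10⁻⁴ K⁻¹
Layer 2: α = (0.75 + 0.066×15)×10⁻⁴ = 1.74×10⁻⁴ K⁻¹
Layer 3: α = (0.75 + 0.066×9.1)×10⁻⁴ = 1.3506×10⁻⁴ K⁻¹
Layer 4: α = (0.75 + 0.066×1.9)×10⁻⁴ = 0.8754×10⁻⁴ K⁻¹
0–190 m: 2.202×10⁻⁴ × 1.4 × 190 = 0.0585732 m
190–730 m: 1.4 × 540 × 1.74×10⁻⁴ = 0.131544 m
640 × 0.81 × 1.3506×10⁻⁴ = 0.070015104 m
1370–3070 m: 0.8754×10⁻⁴ × 0.2 × 1700 = 0.0297636 m
Δh = 0.0585732 + 0.131544 + 0.070015104 + 0.0297636 = 0.289895904 m

0.290 m of thermosteric rise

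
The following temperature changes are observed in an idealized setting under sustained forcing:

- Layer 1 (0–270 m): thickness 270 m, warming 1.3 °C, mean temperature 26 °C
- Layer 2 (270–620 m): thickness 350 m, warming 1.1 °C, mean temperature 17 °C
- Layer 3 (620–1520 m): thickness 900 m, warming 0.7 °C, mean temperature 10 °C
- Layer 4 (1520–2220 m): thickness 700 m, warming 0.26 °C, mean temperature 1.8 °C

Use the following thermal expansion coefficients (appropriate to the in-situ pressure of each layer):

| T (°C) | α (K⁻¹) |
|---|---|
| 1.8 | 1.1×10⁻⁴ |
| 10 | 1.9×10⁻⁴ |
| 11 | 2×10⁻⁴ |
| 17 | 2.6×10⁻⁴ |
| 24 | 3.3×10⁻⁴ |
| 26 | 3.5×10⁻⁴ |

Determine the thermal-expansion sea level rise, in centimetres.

Layer 1 at 26 °C → α = 3.5×10⁻⁴ K⁻¹
Layer 2 at 17 °C → α = 2.6×10⁻⁴ K⁻¹
Layer 3 at 10 °C → α = 1.9×10⁻⁴ K⁻¹
Layer 4 at 1.8 °C → α = 1.1×10⁻⁴ K⁻¹
Layer 1: 1.3 × 270 × 3.5×10⁻⁴ = 0.12285 m
Layer 2: 2.6×10⁻⁴ × 1.1 × 350 = 0.10010 m
Layer 3: 1.9×10⁻⁴ × 0.7 × 900 = 0.11970 m
Layer 4: 0.26 × 700 × 1.1×10⁻⁴ = 0.02002 m
Δh = 0.12285 + 0.10010 + 0.11970 + 0.02002 = 0.36267 m

Δh = 36 cm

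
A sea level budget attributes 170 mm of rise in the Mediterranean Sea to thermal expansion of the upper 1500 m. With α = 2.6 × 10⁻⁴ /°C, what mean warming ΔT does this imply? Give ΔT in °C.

ΔT ≈ 0.44 °C

ΔT = Δh/(αH) = 0.17 / (2.6×10⁻⁴ × 1500) ≈ 0.4359 °C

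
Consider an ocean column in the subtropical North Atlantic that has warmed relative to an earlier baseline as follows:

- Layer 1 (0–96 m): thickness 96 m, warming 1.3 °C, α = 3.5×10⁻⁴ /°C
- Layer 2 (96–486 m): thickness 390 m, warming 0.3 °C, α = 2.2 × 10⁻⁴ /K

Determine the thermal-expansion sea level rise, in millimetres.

Δh ≈ 69.4 mm

Layer 1: 1.3 × 3.5×10⁻⁴ × 96 = 0.04368 m
96–486 m: 2.2×10⁻⁴ × 0.3 × 390 = 0.02574 m
Δh = 0.04368 + 0.02574 = 0.06942 m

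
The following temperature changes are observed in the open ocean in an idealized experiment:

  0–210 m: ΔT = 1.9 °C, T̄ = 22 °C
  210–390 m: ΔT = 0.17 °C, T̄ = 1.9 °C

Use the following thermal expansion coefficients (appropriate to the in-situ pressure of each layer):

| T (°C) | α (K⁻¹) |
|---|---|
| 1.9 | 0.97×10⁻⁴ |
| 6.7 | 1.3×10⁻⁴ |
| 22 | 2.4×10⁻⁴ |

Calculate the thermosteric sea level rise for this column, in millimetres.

Layer 1 at 22 °C → α = 2.4×10⁻⁴ K⁻¹
Layer 2 at 1.9 °C → α = 0.97×10⁻⁴ K⁻¹
2.4×10⁻⁴ × 210 × 1.9 = 0.09576 m
0.97×10⁻⁴ × 180 × 0.17 = 0.0029682 m
Δh = 0.09576 + 0.0029682 = 0.0987282 m

98.7 mm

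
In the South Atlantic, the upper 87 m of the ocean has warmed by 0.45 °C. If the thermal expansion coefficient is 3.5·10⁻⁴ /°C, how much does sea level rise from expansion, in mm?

Δh = 13.7 mm

Δh = αΔT·H = 3.5×10⁻⁴ × 0.45 × 87 = 0.0137025 m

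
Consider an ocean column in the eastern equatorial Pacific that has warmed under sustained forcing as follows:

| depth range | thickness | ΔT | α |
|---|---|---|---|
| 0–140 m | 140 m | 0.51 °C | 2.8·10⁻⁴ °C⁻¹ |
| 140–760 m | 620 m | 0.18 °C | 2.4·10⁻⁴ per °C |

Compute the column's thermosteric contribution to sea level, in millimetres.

Δh ≈ 46.8 mm

0–140 m: 2.8×10⁻⁴ × 0.51 × 140 = 0.019992 m
140–760 m: 0.18 × 620 × 2.4×10⁻⁴ = 0.026784 m
Δh = 0.019992 + 0.026784 = 0.046776 m ≈ 46.8 mm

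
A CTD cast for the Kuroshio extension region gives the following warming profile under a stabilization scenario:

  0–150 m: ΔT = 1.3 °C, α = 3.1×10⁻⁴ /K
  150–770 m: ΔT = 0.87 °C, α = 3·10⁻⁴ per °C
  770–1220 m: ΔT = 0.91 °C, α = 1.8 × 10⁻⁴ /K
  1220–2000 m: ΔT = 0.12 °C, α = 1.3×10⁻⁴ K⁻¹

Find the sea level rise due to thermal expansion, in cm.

Δh ≈ 31 cm

1.3 × 3.1×10⁻⁴ × 150 = 0.06045 m
150–770 m: 0.87 × 3×10⁻⁴ × 620 = 0.16182 m
Layer 3: 0.91 × 450 × 1.8×10⁻⁴ = 0.07371 m
1220–2000 m: 0.12 × 1.3×10⁻⁴ × 780 = 0.012168 m
Δh = 0.06045 + 0.16182 + 0.07371 + 0.012168 = 0.308148 m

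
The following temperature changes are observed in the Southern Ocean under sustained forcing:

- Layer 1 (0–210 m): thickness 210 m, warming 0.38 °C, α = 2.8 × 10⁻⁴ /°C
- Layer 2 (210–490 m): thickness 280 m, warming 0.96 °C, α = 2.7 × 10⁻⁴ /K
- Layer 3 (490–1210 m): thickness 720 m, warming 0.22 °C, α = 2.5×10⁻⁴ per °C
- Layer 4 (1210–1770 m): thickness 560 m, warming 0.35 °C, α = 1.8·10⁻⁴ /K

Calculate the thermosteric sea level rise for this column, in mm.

0–210 m: 2.8×10⁻⁴ × 0.38 × 210 = 0.022344 m
210–490 m: 0.96 × 2.7×10⁻⁴ × 280 = 0.072576 m
Layer 3: 0.22 × 720 × 2.5×10⁻⁴ = 0.03960 m
1210–1770 m: 560 × 0.35 × 1.8×10⁻⁴ = 0.03528 m
Δh = 0.022344 + 0.072576 + 0.03960 + 0.03528 = 0.16980 m ≈ 170 mm

about 170 mm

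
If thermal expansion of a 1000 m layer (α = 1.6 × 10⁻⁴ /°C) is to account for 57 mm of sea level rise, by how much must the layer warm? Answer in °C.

ΔT = Δh/(αH) = 0.057 / (1.6×10⁻⁴ × 1000) ≈ 0.3563 °C

0.356 °C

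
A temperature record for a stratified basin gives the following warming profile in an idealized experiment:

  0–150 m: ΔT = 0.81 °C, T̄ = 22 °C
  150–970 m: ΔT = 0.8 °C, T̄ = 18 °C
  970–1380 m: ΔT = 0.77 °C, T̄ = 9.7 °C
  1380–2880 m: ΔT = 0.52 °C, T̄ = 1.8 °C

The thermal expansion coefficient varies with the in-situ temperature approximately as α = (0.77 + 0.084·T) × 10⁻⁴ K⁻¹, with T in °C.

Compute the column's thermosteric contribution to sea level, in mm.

Layer 1: α = (0.77 + 0.084×22)×10⁻⁴ = 2.618×10⁻⁴ K⁻¹
Layer 2: α = (0.77 + 0.084×18)×10⁻⁴ = 2.282×10⁻⁴ K⁻¹
Layer 3: α = (0.77 + 0.084×9.7)×10⁻⁴ = 1.5848×10⁻⁴ K⁻¹
Layer 4: α = (0.77 + 0.084×1.8)×10⁻⁴ = 0.9212×10⁻⁴ K⁻¹
Layer 1: 150 × 0.81 × 2.618×10⁻⁴ = 0.0318087 m
2.282×10⁻⁴ × 820 × 0.8 = 0.1496992 m
Layer 3: 1.5848×10⁻⁴ × 0.77 × 410 = 0.050032136 m
1380–2880 m: 0.9212×10⁻⁴ × 0.52 × 1500 = 0.0718536 m
Δh = 0.0318087 + 0.1496992 + 0.050032136 + 0.0718536 = 0.303393636 m

Δh = 303 mm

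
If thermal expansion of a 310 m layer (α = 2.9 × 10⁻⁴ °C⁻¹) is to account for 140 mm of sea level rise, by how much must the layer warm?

about 1.6 °C

ΔT = Δh/(αH) = 0.14 / (2.9×10⁻⁴ × 310) ≈ 1.557 °C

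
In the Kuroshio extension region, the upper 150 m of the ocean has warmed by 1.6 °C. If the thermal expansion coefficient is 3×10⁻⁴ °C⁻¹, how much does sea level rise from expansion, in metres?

0.0720 m

Δh = αΔT·H = 3×10⁻⁴ × 1.6 × 150 = 0.07200 m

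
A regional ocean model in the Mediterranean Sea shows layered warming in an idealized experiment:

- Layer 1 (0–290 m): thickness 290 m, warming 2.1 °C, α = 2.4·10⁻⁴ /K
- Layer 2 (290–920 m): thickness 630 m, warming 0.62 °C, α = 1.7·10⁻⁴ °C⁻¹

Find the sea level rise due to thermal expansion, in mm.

Layer 1: 290 × 2.1 × 2.4×10⁻⁴ = 0.14616 m
Layer 2: 1.7×10⁻⁴ × 630 × 0.62 = 0.066402 m
Δh = 0.14616 + 0.066402 = 0.212562 m ≈ 213 mm

Δh ≈ 213 mm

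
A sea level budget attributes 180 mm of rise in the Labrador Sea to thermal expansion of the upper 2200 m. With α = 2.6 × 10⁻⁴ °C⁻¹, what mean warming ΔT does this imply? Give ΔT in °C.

ΔT = Δh/(αH) = 0.18 / (2.6×10⁻⁴ × 2200) ≈ 0.3147 °C

ΔT ≈ 0.31 °C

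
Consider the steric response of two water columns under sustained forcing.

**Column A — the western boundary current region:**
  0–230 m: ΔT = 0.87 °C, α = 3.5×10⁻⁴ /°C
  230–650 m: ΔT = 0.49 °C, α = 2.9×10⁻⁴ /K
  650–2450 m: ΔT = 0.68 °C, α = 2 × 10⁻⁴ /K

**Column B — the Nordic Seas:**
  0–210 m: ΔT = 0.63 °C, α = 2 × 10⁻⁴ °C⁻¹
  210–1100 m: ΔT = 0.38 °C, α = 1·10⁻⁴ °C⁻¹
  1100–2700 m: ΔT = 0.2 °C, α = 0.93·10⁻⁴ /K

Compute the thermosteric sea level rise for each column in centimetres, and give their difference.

A 0–230 m: 0.87 × 230 × 3.5×10⁻⁴ = 0.070035 m
A Layer 2: 420 × 0.49 × 2.9×10⁻⁴ = 0.059682 m
A 2×10⁻⁴ × 0.68 × 1800 = 0.24480 m
A total: 0.374517 m
B 0–210 m: 210 × 0.63 × 2×10⁻⁴ = 0.02646 m
B 210–1100 m: 890 × 0.38 × 1×10⁻⁴ = 0.03382 m
B Layer 3: 0.93×10⁻⁴ × 0.2 × 1600 = 0.02976 m
B total: 0.09004 m
Difference: 0.374517 − 0.09004 = 0.284477 m

Δh_A ≈ 37 cm, Δh_B ≈ 9.0 cm; difference ≈ 28 cm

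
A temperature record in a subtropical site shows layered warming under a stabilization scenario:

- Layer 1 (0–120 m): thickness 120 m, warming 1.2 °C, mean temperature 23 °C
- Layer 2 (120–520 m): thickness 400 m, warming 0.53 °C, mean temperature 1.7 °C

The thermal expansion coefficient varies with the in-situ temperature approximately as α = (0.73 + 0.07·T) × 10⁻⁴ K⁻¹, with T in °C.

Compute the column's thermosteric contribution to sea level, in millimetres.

Layer 1: α = (0.73 + 0.07×23)×10⁻⁴ = 2.34×10⁻⁴ K⁻¹
Layer 2: α = (0.73 + 0.07×1.7)×10⁻⁴ = 0.849×10⁻⁴ K⁻¹
2.34×10⁻⁴ × 120 × 1.2 = 0.033696 m
Layer 2: 0.849×10⁻⁴ × 400 × 0.53 = 0.0179988 m
Δh = 0.033696 + 0.0179988 = 0.0516948 m ≈ 52 mm

52 mm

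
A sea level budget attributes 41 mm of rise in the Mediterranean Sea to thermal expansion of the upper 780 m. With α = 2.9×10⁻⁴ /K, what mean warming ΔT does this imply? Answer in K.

ΔT = Δh/(αH) = 0.041 / (2.9×10⁻⁴ × 780) ≈ 0.1813 K

about 0.181 K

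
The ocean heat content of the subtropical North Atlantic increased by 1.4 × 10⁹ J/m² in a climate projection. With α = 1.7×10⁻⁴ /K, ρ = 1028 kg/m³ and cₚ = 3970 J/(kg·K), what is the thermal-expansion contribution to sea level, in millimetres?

58 mm

Δh = αQ/(ρcₚ) = 1.7×10⁻⁴ × 1.4×10⁹ / (1028 × 3970) ≈ 0.058317 m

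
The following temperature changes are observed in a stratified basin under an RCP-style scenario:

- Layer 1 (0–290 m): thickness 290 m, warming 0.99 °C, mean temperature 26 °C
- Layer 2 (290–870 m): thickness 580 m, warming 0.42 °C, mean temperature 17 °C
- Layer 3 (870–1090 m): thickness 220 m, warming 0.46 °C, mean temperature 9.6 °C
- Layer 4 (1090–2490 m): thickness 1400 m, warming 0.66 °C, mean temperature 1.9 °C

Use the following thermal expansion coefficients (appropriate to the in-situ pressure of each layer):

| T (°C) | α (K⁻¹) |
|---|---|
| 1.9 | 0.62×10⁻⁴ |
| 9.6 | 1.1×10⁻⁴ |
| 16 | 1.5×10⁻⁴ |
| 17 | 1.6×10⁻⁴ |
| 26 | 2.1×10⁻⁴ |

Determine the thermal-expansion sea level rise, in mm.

Layer 1 at 26 °C → α = 2.1×10⁻⁴ K⁻¹
Layer 2 at 17 °C → α = 1.6×10⁻⁴ K⁻¹
Layer 3 at 9.6 °C → α = 1.1×10⁻⁴ K⁻¹
Layer 4 at 1.9 °C → α = 0.62×10⁻⁴ K⁻¹
0–290 m: 290 × 0.99 × 2.1×10⁻⁴ = 0.060291 m
290–870 m: 0.42 × 1.6×10⁻⁴ × 580 = 0.038976 m
0.46 × 220 × 1.1×10⁻⁴ = 0.011132 m
Layer 4: 0.62×10⁻⁴ × 0.66 × 1400 = 0.057288 m
Δh = 0.060291 + 0.038976 + 0.011132 + 0.057288 = 0.167687 m

168 mm of thermosteric rise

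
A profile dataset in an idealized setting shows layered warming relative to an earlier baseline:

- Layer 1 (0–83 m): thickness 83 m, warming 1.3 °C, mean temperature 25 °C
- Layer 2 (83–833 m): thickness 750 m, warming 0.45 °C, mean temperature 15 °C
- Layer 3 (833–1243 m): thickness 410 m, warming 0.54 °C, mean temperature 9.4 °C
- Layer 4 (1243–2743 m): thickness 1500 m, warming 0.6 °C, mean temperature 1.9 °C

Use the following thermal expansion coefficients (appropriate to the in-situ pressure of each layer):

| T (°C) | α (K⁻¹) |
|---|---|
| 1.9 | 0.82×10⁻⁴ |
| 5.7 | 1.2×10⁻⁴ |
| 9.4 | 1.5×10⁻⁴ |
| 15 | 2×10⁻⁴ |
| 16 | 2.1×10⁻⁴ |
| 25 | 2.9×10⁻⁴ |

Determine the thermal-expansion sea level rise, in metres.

Layer 1 at 25 °C → α = 2.9×10⁻⁴ K⁻¹
Layer 2 at 15 °C → α = 2×10⁻⁴ K⁻¹
Layer 3 at 9.4 °C → α = 1.5×10⁻⁴ K⁻¹
Layer 4 at 1.9 °C → α = 0.82×10⁻⁴ K⁻¹
0–83 m: 2.9×10⁻⁴ × 83 × 1.3 = 0.031291 m
750 × 2×10⁻⁴ × 0.45 = 0.06750 m
833–1243 m: 1.5×10⁻⁴ × 0.54 × 410 = 0.03321 m
Layer 4: 0.82×10⁻⁴ × 1500 × 0.6 = 0.07380 m
Δh = 0.031291 + 0.06750 + 0.03321 + 0.07380 = 0.205801 m

0.206 m of thermosteric rise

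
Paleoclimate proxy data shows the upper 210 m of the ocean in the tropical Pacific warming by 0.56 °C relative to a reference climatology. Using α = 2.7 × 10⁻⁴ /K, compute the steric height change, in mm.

32 mm of thermosteric rise

Δh = αΔT·H = 2.7×10⁻⁴ × 0.56 × 210 = 0.031752 m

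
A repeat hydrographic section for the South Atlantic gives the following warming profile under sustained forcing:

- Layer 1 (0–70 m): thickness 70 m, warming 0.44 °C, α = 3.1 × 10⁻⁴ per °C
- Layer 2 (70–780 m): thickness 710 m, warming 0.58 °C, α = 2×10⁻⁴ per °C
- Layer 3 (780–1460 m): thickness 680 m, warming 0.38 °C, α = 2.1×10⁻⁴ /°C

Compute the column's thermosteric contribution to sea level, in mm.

Δh ≈ 150 mm

0–70 m: 70 × 3.1×10⁻⁴ × 0.44 = 0.009548 m
0.58 × 710 × 2×10⁻⁴ = 0.08236 m
780–1460 m: 2.1×10⁻⁴ × 0.38 × 680 = 0.054264 m
Δh = 0.009548 + 0.08236 + 0.054264 = 0.146172 m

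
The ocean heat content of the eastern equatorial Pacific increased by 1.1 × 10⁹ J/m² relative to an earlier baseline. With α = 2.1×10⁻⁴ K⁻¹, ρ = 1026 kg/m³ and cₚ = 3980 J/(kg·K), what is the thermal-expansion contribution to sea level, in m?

Δh = αQ/(ρcₚ) = 2.1×10⁻⁴ × 1.1×10⁹ / (1026 × 3980) ≈ 0.056569 m

0.057 m of thermosteric rise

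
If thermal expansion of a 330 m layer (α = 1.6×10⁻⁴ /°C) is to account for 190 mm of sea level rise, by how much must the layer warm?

ΔT = Δh/(αH) = 0.19 / (1.6×10⁻⁴ × 330) ≈ 3.598 °C

3.60 °C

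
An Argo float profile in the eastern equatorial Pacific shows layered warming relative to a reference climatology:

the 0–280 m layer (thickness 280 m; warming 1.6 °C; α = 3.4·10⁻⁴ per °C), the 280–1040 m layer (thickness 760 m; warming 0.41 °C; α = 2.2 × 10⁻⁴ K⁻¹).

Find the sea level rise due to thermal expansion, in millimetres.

0–280 m: 280 × 3.4×10⁻⁴ × 1.6 = 0.15232 m
Layer 2: 2.2×10⁻⁴ × 760 × 0.41 = 0.068552 m
Δh = 0.15232 + 0.068552 = 0.220872 m

221 mm of thermosteric rise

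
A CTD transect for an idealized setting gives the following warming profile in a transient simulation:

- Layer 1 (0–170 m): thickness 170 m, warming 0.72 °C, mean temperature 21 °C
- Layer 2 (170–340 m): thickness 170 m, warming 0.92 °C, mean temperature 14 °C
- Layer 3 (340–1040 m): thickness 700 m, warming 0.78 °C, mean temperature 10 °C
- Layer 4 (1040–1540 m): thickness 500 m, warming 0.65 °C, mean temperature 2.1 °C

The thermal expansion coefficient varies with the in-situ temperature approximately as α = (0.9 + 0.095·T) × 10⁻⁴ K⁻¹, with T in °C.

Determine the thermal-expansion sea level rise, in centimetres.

Δh = 21 cm

Layer 1: α = (0.9 + 0.095×21)×10⁻⁴ = 2.895×10⁻⁴ K⁻¹
Layer 2: α = (0.9 + 0.095×14)×10⁻⁴ = 2.23×10⁻⁴ K⁻¹
Layer 3: α = (0.9 + 0.095×10)×10⁻⁴ = 1.85×10⁻⁴ K⁻¹
Layer 4: α = (0.9 + 0.095×2.1)×10⁻⁴ = 1.0995×10⁻⁴ K⁻¹
Layer 1: 0.72 × 170 × 2.895×10⁻⁴ = 0.0354348 m
2.23×10⁻⁴ × 0.92 × 170 = 0.0348772 m
0.78 × 700 × 1.85×10⁻⁴ = 0.10101 m
1040–1540 m: 1.0995×10⁻⁴ × 500 × 0.65 = 0.03573375 m
Δh = 0.0354348 + 0.0348772 + 0.10101 + 0.03573375 = 0.20705575 m ≈ 21 cm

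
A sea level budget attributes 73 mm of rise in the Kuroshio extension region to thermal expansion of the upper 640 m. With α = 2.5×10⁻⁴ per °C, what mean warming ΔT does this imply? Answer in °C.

ΔT = Δh/(αH) = 0.073 / (2.5×10⁻⁴ × 640) ≈ 0.4563 °C

0.456 °C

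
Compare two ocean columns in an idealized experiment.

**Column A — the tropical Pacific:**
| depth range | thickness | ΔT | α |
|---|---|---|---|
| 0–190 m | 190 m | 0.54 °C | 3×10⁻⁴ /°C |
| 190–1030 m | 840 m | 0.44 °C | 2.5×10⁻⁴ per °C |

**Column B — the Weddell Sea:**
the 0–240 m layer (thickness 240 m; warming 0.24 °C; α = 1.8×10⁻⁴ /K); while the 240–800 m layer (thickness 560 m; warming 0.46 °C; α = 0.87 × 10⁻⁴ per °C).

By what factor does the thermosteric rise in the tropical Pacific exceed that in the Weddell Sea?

A 0.54 × 3×10⁻⁴ × 190 = 0.03078 m
A 190–1030 m: 840 × 0.44 × 2.5×10⁻⁴ = 0.09240 m
A total: 0.12318 m
B 0–240 m: 1.8×10⁻⁴ × 240 × 0.24 = 0.010368 m
B Layer 2: 0.46 × 560 × 0.87×10⁻⁴ = 0.0224112 m
B total: 0.0327792 m
Ratio: 0.12318 / 0.0327792 ≈ 3.758

≈ 3.76×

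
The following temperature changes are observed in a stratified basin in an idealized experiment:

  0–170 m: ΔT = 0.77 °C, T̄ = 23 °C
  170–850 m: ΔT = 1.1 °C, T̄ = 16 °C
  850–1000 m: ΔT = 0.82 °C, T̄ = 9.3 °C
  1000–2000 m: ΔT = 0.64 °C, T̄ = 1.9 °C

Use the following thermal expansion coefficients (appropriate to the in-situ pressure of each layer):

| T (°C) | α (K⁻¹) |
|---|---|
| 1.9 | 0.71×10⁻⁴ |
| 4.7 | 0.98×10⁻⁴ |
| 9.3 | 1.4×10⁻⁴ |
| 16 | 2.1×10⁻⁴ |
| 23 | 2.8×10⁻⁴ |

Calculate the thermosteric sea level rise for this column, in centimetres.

about 25.6 cm

Layer 1 at 23 °C → α = 2.8×10⁻⁴ K⁻¹
Layer 2 at 16 °C → α = 2.1×10⁻⁴ K⁻¹
Layer 3 at 9.3 °C → α = 1.4×10⁻⁴ K⁻¹
Layer 4 at 1.9 °C → α = 0.71×10⁻⁴ K⁻¹
Layer 1: 0.77 × 2.8×10⁻⁴ × 170 = 0.036652 m
680 × 2.1×10⁻⁴ × 1.1 = 0.15708 m
0.82 × 150 × 1.4×10⁻⁴ = 0.01722 m
1000–2000 m: 0.64 × 0.71×10⁻⁴ × 1000 = 0.04544 m
Δh = 0.036652 + 0.15708 + 0.01722 + 0.04544 = 0.256392 m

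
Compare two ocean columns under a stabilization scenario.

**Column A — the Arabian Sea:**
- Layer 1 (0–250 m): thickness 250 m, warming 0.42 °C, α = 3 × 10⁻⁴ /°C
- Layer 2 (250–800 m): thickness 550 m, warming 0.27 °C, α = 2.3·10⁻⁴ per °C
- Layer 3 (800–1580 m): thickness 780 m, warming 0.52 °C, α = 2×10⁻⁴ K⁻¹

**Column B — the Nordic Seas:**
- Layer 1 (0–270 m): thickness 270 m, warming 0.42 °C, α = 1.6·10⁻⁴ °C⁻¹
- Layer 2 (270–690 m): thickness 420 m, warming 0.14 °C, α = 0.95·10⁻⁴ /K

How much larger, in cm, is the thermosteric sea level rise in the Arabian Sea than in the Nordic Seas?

A Layer 1: 3×10⁻⁴ × 0.42 × 250 = 0.03150 m
A 250–800 m: 2.3×10⁻⁴ × 0.27 × 550 = 0.034155 m
A Layer 3: 0.52 × 780 × 2×10⁻⁴ = 0.08112 m
A total: 0.146775 m
B 1.6×10⁻⁴ × 270 × 0.42 = 0.018144 m
B 420 × 0.14 × 0.95×10⁻⁴ = 0.005586 m
B total: 0.02373 m
Difference: 0.146775 − 0.02373 = 0.123045 m

Δh_A − Δh_B ≈ 12.3 cm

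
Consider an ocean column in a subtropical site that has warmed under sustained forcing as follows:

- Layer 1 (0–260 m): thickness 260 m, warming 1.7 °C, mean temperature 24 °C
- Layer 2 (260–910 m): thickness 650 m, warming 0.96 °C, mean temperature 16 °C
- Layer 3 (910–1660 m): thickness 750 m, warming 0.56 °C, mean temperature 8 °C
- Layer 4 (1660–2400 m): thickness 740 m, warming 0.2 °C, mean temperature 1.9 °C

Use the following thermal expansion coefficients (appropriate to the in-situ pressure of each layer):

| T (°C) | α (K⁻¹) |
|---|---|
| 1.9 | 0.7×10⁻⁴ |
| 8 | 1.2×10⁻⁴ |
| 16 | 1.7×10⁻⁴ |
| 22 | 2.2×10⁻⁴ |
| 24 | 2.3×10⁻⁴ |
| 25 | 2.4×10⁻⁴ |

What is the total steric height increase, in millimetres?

Δh = 269 mm

Layer 1 at 24 °C → α = 2.3×10⁻⁴ K⁻¹
Layer 2 at 16 °C → α = 1.7×10⁻⁴ K⁻¹
Layer 3 at 8 °C → α = 1.2×10⁻⁴ K⁻¹
Layer 4 at 1.9 °C → α = 0.7×10⁻⁴ K⁻¹
Layer 1: 2.3×10⁻⁴ × 1.7 × 260 = 0.10166 m
0.96 × 650 × 1.7×10⁻⁴ = 0.10608 m
750 × 1.2×10⁻⁴ × 0.56 = 0.05040 m
Layer 4: 0.7×10⁻⁴ × 740 × 0.2 = 0.01036 m
Δh = 0.10166 + 0.10608 + 0.05040 + 0.01036 = 0.26850 m ≈ 269 mm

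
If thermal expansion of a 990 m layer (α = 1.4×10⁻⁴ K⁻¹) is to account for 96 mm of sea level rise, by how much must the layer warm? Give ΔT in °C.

ΔT = Δh/(αH) = 0.096 / (1.4×10⁻⁴ × 990) ≈ 0.6926 °C

ΔT ≈ 0.69 °C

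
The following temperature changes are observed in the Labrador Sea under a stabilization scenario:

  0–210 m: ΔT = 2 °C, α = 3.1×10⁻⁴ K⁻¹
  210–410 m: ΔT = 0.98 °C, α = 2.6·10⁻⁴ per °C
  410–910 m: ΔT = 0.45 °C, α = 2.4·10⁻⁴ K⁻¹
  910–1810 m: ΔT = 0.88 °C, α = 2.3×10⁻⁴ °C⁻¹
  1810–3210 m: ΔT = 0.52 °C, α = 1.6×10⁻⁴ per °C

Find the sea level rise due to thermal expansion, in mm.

Δh ≈ 530 mm

0–210 m: 3.1×10⁻⁴ × 210 × 2 = 0.13020 m
210–410 m: 2.6×10⁻⁴ × 0.98 × 200 = 0.05096 m
410–910 m: 2.4×10⁻⁴ × 0.45 × 500 = 0.05400 m
2.3×10⁻⁴ × 0.88 × 900 = 0.18216 m
Layer 5: 0.52 × 1400 × 1.6×10⁻⁴ = 0.11648 m
Δh = 0.13020 + 0.05096 + 0.05400 + 0.18216 + 0.11648 = 0.53380 m ≈ 530 mm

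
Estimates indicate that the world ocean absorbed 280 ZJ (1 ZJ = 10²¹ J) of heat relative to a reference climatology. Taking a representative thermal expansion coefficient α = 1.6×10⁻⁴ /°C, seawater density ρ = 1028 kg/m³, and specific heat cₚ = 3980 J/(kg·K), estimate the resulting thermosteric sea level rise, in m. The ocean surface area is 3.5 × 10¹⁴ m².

Per unit area: Q = 280×10²¹ / (3.5×10¹⁴) = 8×10⁸ J/m²
Δh = αQ/(ρcₚ) = 1.6×10⁻⁴ × 8×10⁸ / (1028 × 3980) ≈ 0.031285 m

about 0.031 m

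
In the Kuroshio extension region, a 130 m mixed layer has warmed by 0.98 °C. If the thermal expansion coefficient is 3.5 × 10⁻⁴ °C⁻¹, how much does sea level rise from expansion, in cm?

Δh = αΔT·H = 3.5×10⁻⁴ × 0.98 × 130 = 0.04459 m

Δh ≈ 4.46 cm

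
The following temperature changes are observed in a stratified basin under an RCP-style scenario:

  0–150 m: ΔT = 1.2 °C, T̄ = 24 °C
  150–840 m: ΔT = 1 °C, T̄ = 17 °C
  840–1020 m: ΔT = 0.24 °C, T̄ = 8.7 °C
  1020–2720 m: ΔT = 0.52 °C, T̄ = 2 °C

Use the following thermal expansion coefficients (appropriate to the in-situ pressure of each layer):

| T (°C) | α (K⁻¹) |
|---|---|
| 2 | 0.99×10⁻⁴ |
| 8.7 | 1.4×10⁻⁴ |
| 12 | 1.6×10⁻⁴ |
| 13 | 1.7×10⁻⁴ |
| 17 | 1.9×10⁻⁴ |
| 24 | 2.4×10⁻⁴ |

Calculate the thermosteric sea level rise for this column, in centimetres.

Layer 1 at 24 °C → α = 2.4×10⁻⁴ K⁻¹
Layer 2 at 17 °C → α = 1.9×10⁻⁴ K⁻¹
Layer 3 at 8.7 °C → α = 1.4×10⁻⁴ K⁻¹
Layer 4 at 2 °C → α = 0.99×10⁻⁴ K⁻¹
150 × 2.4×10⁻⁴ × 1.2 = 0.04320 m
690 × 1 × 1.9×10⁻⁴ = 0.13110 m
Layer 3: 0.24 × 180 × 1.4×10⁻⁴ = 0.006048 m
1020–2720 m: 0.52 × 0.99×10⁻⁴ × 1700 = 0.087516 m
Δh = 0.04320 + 0.13110 + 0.006048 + 0.087516 = 0.267864 m ≈ 26.8 cm

Δh ≈ 26.8 cm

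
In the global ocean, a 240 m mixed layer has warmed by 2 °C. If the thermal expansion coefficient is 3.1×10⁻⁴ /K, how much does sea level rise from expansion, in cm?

Δh = αΔT·H = 3.1×10⁻⁴ × 2 × 240 = 0.14880 m

Δh ≈ 14.9 cm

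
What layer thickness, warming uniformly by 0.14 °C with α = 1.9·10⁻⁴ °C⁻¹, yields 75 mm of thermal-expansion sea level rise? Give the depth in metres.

H = Δh/(αΔT) = 0.075 / (1.9×10⁻⁴ × 0.14) ≈ 2820 m

2800 m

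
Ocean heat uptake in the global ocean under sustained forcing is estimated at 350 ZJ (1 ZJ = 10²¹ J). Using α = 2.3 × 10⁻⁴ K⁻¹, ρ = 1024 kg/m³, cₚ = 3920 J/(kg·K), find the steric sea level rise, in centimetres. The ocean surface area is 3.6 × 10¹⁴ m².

Per unit area: Q = 350×10²¹ / (3.6×10¹⁴) ≈ 9.722×10⁸ J/m²
Δh = αQ/(ρcₚ) = 2.3×10⁻⁴ × 9.722×10⁸ / (1024 × 3920) ≈ 0.055705 m

Δh = 5.57 cm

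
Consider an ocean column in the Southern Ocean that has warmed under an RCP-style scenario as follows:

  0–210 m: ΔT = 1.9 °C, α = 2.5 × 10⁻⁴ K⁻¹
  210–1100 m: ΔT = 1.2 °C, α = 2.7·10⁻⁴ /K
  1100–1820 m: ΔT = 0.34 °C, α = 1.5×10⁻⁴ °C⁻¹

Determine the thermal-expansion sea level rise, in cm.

Layer 1: 1.9 × 210 × 2.5×10⁻⁴ = 0.09975 m
210–1100 m: 890 × 2.7×10⁻⁴ × 1.2 = 0.28836 m
Layer 3: 1.5×10⁻⁴ × 720 × 0.34 = 0.03672 m
Δh = 0.09975 + 0.28836 + 0.03672 = 0.42483 m ≈ 42 cm

42 cm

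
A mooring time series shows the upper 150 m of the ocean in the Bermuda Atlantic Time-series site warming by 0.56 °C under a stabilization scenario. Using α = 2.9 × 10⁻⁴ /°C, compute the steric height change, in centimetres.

2.44 cm of thermosteric rise

Δh = αΔT·H = 2.9×10⁻⁴ × 0.56 × 150 = 0.02436 m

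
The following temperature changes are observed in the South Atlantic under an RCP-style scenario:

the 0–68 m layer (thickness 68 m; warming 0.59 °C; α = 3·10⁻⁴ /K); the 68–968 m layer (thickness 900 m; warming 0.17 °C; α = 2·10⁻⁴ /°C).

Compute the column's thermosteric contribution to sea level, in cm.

4.26 cm of thermosteric rise

Layer 1: 3×10⁻⁴ × 0.59 × 68 = 0.012036 m
Layer 2: 2×10⁻⁴ × 900 × 0.17 = 0.03060 m
Δh = 0.012036 + 0.03060 = 0.042636 m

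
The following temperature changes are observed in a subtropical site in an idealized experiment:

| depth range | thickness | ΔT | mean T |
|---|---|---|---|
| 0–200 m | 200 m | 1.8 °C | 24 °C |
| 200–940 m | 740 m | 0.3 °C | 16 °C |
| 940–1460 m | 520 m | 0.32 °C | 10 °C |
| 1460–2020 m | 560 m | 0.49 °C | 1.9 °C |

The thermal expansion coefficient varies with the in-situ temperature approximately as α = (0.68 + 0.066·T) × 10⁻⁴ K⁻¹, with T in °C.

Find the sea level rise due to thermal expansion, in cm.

Layer 1: α = (0.68 + 0.066×24)×10⁻⁴ = 2.264×10⁻⁴ K⁻¹
Layer 2: α = (0.68 + 0.066×16)×10⁻⁴ = 1.736×10⁻⁴ K⁻¹
Layer 3: α = (0.68 + 0.066×10)×10⁻⁴ = 1.34×10⁻⁴ K⁻¹
Layer 4: α = (0.68 + 0.066×1.9)×10⁻⁴ = 0.8054×10⁻⁴ K⁻¹
0–200 m: 1.8 × 200 × 2.264×10⁻⁴ = 0.081504 m
200–940 m: 1.736×10⁻⁴ × 740 × 0.3 = 0.0385392 m
940–1460 m: 1.34×10⁻⁴ × 0.32 × 520 = 0.0222976 m
Layer 4: 560 × 0.49 × 0.8054×10⁻⁴ = 0.022100176 m
Δh = 0.081504 + 0.0385392 + 0.0222976 + 0.022100176 = 0.164440976 m

16.4 cm of thermosteric rise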